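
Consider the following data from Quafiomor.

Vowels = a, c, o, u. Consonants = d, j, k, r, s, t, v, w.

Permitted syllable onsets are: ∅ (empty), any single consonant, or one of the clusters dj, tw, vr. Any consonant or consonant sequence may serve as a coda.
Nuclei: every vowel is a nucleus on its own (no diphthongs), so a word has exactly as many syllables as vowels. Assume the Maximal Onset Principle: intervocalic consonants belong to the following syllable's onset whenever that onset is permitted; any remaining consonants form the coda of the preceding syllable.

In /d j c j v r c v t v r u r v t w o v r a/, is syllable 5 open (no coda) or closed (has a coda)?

Vowels present: c, c, u, o, a; each is a nucleus, giving 5 syllables.
σ1/σ2 boundary: /jvr/; trying suffixes from longest down, /vr/ is the first permitted one, so coda /j/ | onset /vr/.
σ2/σ3 boundary: /vtvr/; trying suffixes from longest down, /vr/ is the first permitted one, so coda /vt/ | onset /vr/.
σ3/σ4 boundary: cluster /rvtw/ — the longest permitted-onset suffix is /tw/; onset = /tw/, preceding coda = /rv/.
σ4/σ5 boundary: /vr/ — entire cluster is a permitted onset → onset /vr/, coda ∅.
Result: djcj.vrcvt.vrurv.two.vra.
Syllable 5 is /vra/; it ends in its nucleus with no coda, so it is open.

open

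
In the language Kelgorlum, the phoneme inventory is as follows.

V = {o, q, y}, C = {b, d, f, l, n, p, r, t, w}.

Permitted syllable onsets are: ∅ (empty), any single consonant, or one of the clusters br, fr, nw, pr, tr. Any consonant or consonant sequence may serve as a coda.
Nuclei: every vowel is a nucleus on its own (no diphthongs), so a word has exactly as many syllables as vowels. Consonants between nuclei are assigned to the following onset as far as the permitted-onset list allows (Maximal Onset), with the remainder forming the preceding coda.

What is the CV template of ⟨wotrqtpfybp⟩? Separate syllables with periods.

Nuclei (vowels): o, q, y → 3 syllables.
V1 /o/ – V2 /q/: /tr/ is a licit onset in full, so it all attaches to the next syllable.
V2 /q/ – V3 /y/: cluster /tpf/ — the longest permitted-onset suffix is /f/; onset = /f/, preceding coda = /tp/.
Putting it together: wo.trqtp.fybp.
Mapping each syllable to C/V: /wo/ → CV, /trqtp/ → CCVCC, /fybp/ → CVCC.

CV.CCVCC.CVCC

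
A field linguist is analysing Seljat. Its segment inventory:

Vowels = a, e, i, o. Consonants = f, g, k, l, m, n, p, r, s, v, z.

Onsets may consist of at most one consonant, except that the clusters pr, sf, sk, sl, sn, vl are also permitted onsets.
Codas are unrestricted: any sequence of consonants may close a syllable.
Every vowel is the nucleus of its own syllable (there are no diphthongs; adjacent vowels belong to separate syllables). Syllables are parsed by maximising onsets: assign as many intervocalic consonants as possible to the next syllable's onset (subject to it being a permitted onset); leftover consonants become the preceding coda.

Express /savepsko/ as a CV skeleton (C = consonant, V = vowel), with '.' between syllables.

CV.CVC.CCV

The vowels are a, e, o — 3 nuclei, so 3 syllables.
V1 /a/ – V2 /e/: /v/ is a single consonant, so it becomes the next onset.
V2 /e/ – V3 /o/: /psk/; trying suffixes from longest down, /sk/ is the first permitted one, so coda /p/ | onset /sk/.
So the parse is sa.vep.sko.
Mapping each syllable to C/V: /sa/ → CV, /vep/ → CVC, /sko/ → CCV.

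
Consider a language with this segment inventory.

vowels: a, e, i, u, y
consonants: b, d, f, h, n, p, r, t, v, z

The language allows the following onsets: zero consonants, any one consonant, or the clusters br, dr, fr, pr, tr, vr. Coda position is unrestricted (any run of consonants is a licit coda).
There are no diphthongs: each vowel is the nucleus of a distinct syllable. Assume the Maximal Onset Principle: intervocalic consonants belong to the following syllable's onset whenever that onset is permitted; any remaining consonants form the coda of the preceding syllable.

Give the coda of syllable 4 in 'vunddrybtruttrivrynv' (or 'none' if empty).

Nuclei (vowels): u, y, u, i, y → 5 syllables.
Between /u/ (V1) and /y/ (V2): cluster /nddr/ — the longest permitted-onset suffix is /dr/; onset = /dr/, preceding coda = /nd/.
Between /y/ (V2) and /u/ (V3): /btr/ splits as /b/ + /tr/ (/tr/ is the longest suffix that is a licit onset).
Between /u/ (V3) and /i/ (V4): cluster /ttr/ — the longest permitted-onset suffix is /tr/; onset = /tr/, preceding coda = /t/.
Between /i/ (V4) and /y/ (V5): /vr/ is a licit onset in full, so it all attaches to the next syllable.
Putting it together: vund.dryb.trut.tri.vrynv.
Syllable 4 is /tri/: onset /tr/, nucleus /i/, coda ∅.

none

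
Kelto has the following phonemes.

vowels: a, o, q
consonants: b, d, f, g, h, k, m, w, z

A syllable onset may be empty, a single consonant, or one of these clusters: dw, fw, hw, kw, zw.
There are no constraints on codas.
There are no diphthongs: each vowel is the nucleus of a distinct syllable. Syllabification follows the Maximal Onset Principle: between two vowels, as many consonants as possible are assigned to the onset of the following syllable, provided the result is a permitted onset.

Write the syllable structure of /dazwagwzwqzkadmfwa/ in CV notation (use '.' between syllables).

The vowels are a, a, q, a, a — 5 nuclei, so 5 syllables.
/a…a/ gap (V1→V2): /zw/ — entire cluster is a permitted onset → onset /zw/, coda ∅.
/a…q/ gap (V2→V3): /gwzw/ — longest licit onset from the right is /zw/, leaving /gw/ as coda.
/q…a/ gap (V3→V4): cluster /zk/ — the longest permitted-onset suffix is /k/; onset = /k/, preceding coda = /z/.
/a…a/ gap (V4→V5): /dmfw/ splits as /dm/ + /fw/ (/fw/ is the longest suffix that is a licit onset).
Result: da.zwagw.zwqz.kadm.fwa.
Mapping each syllable to C/V: /da/ → CV, /zwagw/ → CCVCC, /zwqz/ → CCVC, /kadm/ → CVCC, /fwa/ → CCV.

CV.CCVCC.CCVC.CVCC.CCV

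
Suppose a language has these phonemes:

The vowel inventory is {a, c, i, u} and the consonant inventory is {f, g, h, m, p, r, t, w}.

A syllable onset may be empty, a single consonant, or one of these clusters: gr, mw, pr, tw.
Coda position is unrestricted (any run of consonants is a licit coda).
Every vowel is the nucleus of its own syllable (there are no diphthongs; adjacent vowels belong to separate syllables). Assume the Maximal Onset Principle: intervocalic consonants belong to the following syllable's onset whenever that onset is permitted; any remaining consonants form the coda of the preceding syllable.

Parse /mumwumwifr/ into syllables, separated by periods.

mu.mwu.mwifr

Nuclei (vowels): u, u, i → 3 syllables.
σ1/σ2 boundary: /mw/ is a licit onset in full, so it all attaches to the next syllable.
σ2/σ3 boundary: /mw/ — entire cluster is a permitted onset → onset /mw/, coda ∅.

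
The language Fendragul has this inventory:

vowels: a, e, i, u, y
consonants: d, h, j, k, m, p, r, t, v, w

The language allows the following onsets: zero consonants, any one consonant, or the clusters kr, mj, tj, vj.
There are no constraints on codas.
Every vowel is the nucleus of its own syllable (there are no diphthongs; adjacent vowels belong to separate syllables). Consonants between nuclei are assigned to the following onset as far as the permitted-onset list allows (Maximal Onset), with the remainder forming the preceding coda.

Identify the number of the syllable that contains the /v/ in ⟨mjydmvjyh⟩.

Nuclei (vowels): y, y → 2 syllables.
Between /y/ (V1) and /y/ (V2): cluster /dmvj/ — the longest permitted-onset suffix is /vj/; onset = /vj/, preceding coda = /dm/.
So the parse is mjydm.vjyh.
The /v/ is in the onset of syllable 2 (/vjyh/).

2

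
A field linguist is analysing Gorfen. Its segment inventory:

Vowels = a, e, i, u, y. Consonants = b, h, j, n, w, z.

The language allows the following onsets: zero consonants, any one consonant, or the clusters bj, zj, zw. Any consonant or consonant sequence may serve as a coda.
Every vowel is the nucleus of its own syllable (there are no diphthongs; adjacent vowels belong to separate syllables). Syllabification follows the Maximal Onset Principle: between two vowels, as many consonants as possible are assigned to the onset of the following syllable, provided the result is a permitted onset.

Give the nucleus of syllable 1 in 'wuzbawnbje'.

Vowels present: u, a, e; each is a nucleus, giving 3 syllables.
The first nucleus (vowel 1 from the left) is /u/.

u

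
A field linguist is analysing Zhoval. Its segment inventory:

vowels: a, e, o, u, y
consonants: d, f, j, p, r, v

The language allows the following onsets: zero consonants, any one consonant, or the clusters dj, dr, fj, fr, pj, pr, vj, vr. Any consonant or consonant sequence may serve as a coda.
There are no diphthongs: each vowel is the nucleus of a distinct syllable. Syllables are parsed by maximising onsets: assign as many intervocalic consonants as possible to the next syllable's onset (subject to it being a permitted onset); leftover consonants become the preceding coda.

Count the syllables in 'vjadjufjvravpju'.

The vowels are a, u, a, u — 4 nuclei, so 4 syllables.

4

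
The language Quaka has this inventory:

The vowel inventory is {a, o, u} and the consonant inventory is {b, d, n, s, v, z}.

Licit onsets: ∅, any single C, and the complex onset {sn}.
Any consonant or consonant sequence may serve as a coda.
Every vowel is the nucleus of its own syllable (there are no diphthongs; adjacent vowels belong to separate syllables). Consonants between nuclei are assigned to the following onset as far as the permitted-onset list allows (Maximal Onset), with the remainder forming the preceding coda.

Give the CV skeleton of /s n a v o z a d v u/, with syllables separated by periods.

Nuclei (vowels): a, o, a, u → 4 syllables.
Between /a/ (V1) and /o/ (V2): /v/ → onset of the next syllable (single consonants are always licit onsets).
Between /o/ (V2) and /a/ (V3): just /z/ — single C goes to the following onset.
Between /a/ (V3) and /u/ (V4): /dv/; trying suffixes from longest down, /v/ is the first permitted one, so coda /d/ | onset /v/.
Result: sna.vo.zad.vu.
Mapping each syllable to C/V: /sna/ → CCV, /vo/ → CV, /zad/ → CVC, /vu/ → CV.

CCV.CV.CVC.CV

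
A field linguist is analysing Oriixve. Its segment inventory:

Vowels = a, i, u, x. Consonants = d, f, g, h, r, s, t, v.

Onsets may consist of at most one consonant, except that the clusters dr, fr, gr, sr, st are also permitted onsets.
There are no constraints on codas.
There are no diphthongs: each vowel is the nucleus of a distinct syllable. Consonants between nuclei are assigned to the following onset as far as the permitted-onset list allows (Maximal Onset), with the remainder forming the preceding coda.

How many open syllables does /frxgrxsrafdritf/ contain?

Vowels present: x, x, a, i; each is a nucleus, giving 4 syllables.
V1 /x/ – V2 /x/: /gr/ — entire cluster is a permitted onset → onset /gr/, coda ∅.
V2 /x/ – V3 /a/: /sr/ is a licit onset in full, so it all attaches to the next syllable.
V3 /a/ – V4 /i/: /fdr/ — longest licit onset from the right is /dr/, leaving /f/ as coda.
Result: frx.grx.sraf.dritf.
Classifying each syllable: /frx/ (open), /grx/ (open), /sraf/ (closed), /dritf/ (closed).
Open syllables: 2.

2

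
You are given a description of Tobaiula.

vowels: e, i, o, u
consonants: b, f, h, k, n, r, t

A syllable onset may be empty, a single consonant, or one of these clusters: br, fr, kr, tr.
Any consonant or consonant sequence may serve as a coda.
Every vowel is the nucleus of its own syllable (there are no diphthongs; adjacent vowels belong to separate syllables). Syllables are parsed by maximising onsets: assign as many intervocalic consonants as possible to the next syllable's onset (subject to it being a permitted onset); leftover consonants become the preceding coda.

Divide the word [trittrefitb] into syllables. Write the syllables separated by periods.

trit.tre.fitb

Nuclei (vowels): i, e, i → 3 syllables.
/i…e/ gap (V1→V2): /ttr/ — longest licit onset from the right is /tr/, leaving /t/ as coda.
/e…i/ gap (V2→V3): just /f/ — single C goes to the following onset.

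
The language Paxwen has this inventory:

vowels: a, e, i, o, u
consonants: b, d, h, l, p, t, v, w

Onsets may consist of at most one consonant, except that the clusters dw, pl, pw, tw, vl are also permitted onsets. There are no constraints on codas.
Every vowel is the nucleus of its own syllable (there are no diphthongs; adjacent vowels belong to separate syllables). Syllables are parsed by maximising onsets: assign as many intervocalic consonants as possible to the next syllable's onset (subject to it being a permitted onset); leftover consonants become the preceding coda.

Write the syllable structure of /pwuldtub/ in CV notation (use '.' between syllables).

CCVCC.CVC

Vowels present: u, u; each is a nucleus, giving 2 syllables.
σ1/σ2 boundary: cluster /ldt/ — the longest permitted-onset suffix is /t/; onset = /t/, preceding coda = /ld/.
Syllabification: pwuld.tub.
Mapping each syllable to C/V: /pwuld/ → CCVCC, /tub/ → CVC.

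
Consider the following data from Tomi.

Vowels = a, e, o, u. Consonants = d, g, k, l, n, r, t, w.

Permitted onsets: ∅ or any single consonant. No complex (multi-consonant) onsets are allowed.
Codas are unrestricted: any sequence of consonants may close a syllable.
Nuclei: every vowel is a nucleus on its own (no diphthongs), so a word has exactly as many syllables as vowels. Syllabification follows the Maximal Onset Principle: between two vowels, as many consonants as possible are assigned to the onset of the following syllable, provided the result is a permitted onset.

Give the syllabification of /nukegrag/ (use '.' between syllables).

nu.keg.rag

Vowels present: u, e, a; each is a nucleus, giving 3 syllables.
σ1/σ2 boundary: /k/ is a single consonant, so it becomes the next onset.
σ2/σ3 boundary: cluster /gr/ — the longest permitted-onset suffix is /r/; onset = /r/, preceding coda = /g/.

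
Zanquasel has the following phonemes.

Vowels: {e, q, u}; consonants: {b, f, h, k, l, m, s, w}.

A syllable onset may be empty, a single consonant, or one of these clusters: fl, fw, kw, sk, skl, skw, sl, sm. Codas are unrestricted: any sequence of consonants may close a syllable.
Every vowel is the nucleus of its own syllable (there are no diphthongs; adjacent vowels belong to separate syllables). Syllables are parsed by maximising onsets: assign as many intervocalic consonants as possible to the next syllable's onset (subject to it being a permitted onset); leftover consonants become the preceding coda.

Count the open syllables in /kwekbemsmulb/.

0

The vowels are e, e, u — 3 nuclei, so 3 syllables.
/e…e/ gap (V1→V2): /kb/; trying suffixes from longest down, /b/ is the first permitted one, so coda /k/ | onset /b/.
/e…u/ gap (V2→V3): /msm/ splits as /m/ + /sm/ (/sm/ is the longest suffix that is a licit onset).
Putting it together: kwek.bem.smulb.
Classifying each syllable: /kwek/ (closed), /bem/ (closed), /smulb/ (closed).
Open syllables: 0.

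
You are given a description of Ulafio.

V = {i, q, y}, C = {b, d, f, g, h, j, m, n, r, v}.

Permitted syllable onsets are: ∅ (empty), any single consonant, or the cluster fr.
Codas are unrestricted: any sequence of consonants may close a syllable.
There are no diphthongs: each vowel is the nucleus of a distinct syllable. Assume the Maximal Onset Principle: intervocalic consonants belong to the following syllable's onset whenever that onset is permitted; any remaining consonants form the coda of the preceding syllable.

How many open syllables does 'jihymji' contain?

The vowels are i, y, i — 3 nuclei, so 3 syllables.
Between /i/ (V1) and /y/ (V2): just /h/ — single C goes to the following onset.
Between /y/ (V2) and /i/ (V3): /mj/; trying suffixes from longest down, /j/ is the first permitted one, so coda /m/ | onset /j/.
So the parse is ji.hym.ji.
Classifying each syllable: /ji/ (open), /hym/ (closed), /ji/ (open).
Open syllables: 2.

2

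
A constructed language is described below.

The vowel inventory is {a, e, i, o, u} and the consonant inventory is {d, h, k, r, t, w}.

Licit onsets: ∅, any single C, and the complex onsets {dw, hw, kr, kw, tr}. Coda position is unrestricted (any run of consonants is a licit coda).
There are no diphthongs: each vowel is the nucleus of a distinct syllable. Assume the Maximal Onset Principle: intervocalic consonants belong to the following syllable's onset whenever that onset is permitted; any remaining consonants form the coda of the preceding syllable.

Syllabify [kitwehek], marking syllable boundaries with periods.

kit.we.hek

Nuclei (vowels): i, e, e → 3 syllables.
σ1/σ2 boundary: /tw/ splits as /t/ + /w/ (/w/ is the longest suffix that is a licit onset).
σ2/σ3 boundary: /h/ is a single consonant, so it becomes the next onset.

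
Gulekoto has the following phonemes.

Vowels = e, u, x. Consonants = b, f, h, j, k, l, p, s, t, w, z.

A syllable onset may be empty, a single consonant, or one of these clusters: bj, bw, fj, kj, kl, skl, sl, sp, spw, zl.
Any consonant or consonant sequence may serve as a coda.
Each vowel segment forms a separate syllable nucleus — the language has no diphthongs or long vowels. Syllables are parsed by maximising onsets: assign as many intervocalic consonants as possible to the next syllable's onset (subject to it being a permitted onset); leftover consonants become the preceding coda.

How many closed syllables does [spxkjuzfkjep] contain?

Vowels present: x, u, e; each is a nucleus, giving 3 syllables.
V1 /x/ – V2 /u/: /kj/ — entire cluster is a permitted onset → onset /kj/, coda ∅.
V2 /u/ – V3 /e/: /zfkj/ splits as /zf/ + /kj/ (/kj/ is the longest suffix that is a licit onset).
Putting it together: spx.kjuzf.kjep.
Classifying each syllable: /spx/ (open), /kjuzf/ (closed), /kjep/ (closed).
Closed syllables: 2.

2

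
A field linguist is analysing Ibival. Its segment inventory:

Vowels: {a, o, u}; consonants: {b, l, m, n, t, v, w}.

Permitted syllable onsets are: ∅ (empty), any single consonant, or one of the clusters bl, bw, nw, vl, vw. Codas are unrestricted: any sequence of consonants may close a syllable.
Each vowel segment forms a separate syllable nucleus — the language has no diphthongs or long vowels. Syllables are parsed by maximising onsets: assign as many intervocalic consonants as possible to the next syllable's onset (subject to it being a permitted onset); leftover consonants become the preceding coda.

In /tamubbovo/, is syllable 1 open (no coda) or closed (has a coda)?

open

Vowels present: a, u, o, o; each is a nucleus, giving 4 syllables.
σ1/σ2 boundary: just /m/ — single C goes to the following onset.
σ2/σ3 boundary: /bb/ — longest licit onset from the right is /b/, leaving /b/ as coda.
σ3/σ4 boundary: just /v/ — single C goes to the following onset.
So the parse is ta.mub.bo.vo.
Syllable 1 is /ta/; it ends in its nucleus with no coda, so it is open.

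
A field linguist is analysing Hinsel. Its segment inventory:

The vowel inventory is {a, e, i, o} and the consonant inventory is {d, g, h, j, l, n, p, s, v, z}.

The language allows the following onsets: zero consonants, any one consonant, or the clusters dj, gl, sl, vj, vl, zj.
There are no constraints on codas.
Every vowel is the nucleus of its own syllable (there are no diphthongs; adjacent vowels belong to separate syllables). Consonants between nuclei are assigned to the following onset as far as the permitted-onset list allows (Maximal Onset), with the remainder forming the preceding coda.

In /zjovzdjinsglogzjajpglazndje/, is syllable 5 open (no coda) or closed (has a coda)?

closed

Nuclei (vowels): o, i, o, a, a, e → 6 syllables.
V1 /o/ – V2 /i/: /vzdj/ splits as /vz/ + /dj/ (/dj/ is the longest suffix that is a licit onset).
V2 /i/ – V3 /o/: /nsgl/; trying suffixes from longest down, /gl/ is the first permitted one, so coda /ns/ | onset /gl/.
V3 /o/ – V4 /a/: /gzj/ — longest licit onset from the right is /zj/, leaving /g/ as coda.
V4 /a/ – V5 /a/: cluster /jpgl/ — the longest permitted-onset suffix is /gl/; onset = /gl/, preceding coda = /jp/.
V5 /a/ – V6 /e/: /zndj/; trying suffixes from longest down, /dj/ is the first permitted one, so coda /zn/ | onset /dj/.
Putting it together: zjovz.djins.glog.zjajp.glazn.dje.
Syllable 5 is /glazn/ with coda /zn/, so it is closed.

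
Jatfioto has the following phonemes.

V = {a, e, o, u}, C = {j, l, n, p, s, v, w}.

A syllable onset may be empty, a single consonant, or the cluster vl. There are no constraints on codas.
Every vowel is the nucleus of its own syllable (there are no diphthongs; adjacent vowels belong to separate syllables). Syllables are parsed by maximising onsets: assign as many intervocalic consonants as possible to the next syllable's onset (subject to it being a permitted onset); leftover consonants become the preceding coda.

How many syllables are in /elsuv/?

2

The vowels are e, u — 2 nuclei, so 2 syllables.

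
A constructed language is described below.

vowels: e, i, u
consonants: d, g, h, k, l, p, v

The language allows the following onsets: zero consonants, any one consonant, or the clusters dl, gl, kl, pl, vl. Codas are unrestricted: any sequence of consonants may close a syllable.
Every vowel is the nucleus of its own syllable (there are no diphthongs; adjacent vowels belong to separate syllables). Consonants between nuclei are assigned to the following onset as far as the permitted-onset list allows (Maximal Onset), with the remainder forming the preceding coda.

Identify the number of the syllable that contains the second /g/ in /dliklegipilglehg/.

Nuclei (vowels): i, e, i, i, e → 5 syllables.
Between /i/ (V1) and /e/ (V2): /kl/ — entire cluster is a permitted onset → onset /kl/, coda ∅.
Between /e/ (V2) and /i/ (V3): /g/ → onset of the next syllable (single consonants are always licit onsets).
Between /i/ (V3) and /i/ (V4): /p/ is a single consonant, so it becomes the next onset.
Between /i/ (V4) and /e/ (V5): cluster /lgl/ — the longest permitted-onset suffix is /gl/; onset = /gl/, preceding coda = /l/.
Result: dli.kle.gi.pil.glehg.
The second /g/ is in the onset of syllable 5 (/glehg/).

5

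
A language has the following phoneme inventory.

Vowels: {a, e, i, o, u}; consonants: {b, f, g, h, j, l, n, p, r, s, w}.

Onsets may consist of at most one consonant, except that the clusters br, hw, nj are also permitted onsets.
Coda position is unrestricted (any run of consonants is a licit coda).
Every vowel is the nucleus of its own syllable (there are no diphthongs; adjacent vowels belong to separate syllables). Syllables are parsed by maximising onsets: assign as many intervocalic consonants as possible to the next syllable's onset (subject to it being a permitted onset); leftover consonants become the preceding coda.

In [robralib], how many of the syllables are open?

The vowels are o, a, i — 3 nuclei, so 3 syllables.
V1 /o/ – V2 /a/: /br/ is a licit onset in full, so it all attaches to the next syllable.
V2 /a/ – V3 /i/: just /l/ — single C goes to the following onset.
So the parse is ro.bra.lib.
Classifying each syllable: /ro/ (open), /bra/ (open), /lib/ (closed).
Open syllables: 2.

2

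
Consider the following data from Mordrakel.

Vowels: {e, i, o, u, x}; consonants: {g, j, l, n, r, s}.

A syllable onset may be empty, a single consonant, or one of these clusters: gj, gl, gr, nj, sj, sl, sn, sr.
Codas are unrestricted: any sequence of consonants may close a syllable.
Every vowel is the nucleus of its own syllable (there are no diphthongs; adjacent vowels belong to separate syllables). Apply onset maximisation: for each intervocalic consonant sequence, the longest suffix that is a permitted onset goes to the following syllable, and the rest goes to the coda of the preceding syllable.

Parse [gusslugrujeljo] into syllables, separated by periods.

gus.slu.gru.jel.jo

Nuclei (vowels): u, u, u, e, o → 5 syllables.
Between /u/ (V1) and /u/ (V2): /ssl/; trying suffixes from longest down, /sl/ is the first permitted one, so coda /s/ | onset /sl/.
Between /u/ (V2) and /u/ (V3): /gr/ is a licit onset in full, so it all attaches to the next syllable.
Between /u/ (V3) and /e/ (V4): /j/ is a single consonant, so it becomes the next onset.
Between /e/ (V4) and /o/ (V5): /lj/ splits as /l/ + /j/ (/j/ is the longest suffix that is a licit onset).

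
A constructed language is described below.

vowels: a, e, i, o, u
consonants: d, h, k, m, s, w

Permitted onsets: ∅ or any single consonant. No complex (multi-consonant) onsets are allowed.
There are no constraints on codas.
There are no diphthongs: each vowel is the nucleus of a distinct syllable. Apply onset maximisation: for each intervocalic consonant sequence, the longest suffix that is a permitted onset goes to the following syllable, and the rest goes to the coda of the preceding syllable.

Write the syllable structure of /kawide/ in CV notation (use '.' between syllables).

The vowels are a, i, e — 3 nuclei, so 3 syllables.
Between /a/ (V1) and /i/ (V2): just /w/ — single C goes to the following onset.
Between /i/ (V2) and /e/ (V3): /d/ is a single consonant, so it becomes the next onset.
Putting it together: ka.wi.de.
Mapping each syllable to C/V: /ka/ → CV, /wi/ → CV, /de/ → CV.

CV.CV.CV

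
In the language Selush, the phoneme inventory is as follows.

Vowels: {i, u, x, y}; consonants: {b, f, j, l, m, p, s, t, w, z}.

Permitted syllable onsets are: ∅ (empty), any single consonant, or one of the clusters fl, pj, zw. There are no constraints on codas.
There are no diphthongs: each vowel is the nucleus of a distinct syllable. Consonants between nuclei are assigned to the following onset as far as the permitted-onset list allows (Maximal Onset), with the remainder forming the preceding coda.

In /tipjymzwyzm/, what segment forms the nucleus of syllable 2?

The vowels are i, y, y — 3 nuclei, so 3 syllables.
The second nucleus (vowel 2 from the left) is /y/.

y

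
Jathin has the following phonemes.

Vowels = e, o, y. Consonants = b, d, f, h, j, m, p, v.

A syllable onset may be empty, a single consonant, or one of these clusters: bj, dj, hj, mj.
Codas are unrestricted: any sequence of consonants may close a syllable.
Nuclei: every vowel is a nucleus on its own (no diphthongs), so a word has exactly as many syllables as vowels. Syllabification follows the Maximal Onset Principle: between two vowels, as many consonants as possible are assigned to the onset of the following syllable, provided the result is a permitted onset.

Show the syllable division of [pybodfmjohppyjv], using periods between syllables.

Nuclei (vowels): y, o, o, y → 4 syllables.
/y…o/ gap (V1→V2): /b/ → onset of the next syllable (single consonants are always licit onsets).
/o…o/ gap (V2→V3): /dfmj/ — longest licit onset from the right is /mj/, leaving /df/ as coda.
/o…y/ gap (V3→V4): /hpp/ — longest licit onset from the right is /p/, leaving /hp/ as coda.

py.bodf.mjohp.pyjv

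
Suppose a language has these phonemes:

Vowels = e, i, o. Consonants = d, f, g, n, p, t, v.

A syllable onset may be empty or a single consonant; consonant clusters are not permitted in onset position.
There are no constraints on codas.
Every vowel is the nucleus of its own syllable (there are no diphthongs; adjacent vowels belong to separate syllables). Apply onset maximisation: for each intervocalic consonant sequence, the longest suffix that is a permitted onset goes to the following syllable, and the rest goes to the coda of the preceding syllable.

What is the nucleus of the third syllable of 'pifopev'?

The vowels are i, o, e — 3 nuclei, so 3 syllables.
The third nucleus (vowel 3 from the left) is /e/.

e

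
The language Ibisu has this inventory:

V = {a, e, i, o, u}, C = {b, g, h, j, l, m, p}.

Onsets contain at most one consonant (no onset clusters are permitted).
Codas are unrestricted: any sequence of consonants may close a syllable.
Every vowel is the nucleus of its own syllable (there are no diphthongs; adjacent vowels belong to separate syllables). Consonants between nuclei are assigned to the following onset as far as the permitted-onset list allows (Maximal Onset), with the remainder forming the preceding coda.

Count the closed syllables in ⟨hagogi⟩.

0

Nuclei (vowels): a, o, i → 3 syllables.
σ1/σ2 boundary: /g/ → onset of the next syllable (single consonants are always licit onsets).
σ2/σ3 boundary: just /g/ — single C goes to the following onset.
Putting it together: ha.go.gi.
Classifying each syllable: /ha/ (open), /go/ (open), /gi/ (open).
Closed syllables: 0.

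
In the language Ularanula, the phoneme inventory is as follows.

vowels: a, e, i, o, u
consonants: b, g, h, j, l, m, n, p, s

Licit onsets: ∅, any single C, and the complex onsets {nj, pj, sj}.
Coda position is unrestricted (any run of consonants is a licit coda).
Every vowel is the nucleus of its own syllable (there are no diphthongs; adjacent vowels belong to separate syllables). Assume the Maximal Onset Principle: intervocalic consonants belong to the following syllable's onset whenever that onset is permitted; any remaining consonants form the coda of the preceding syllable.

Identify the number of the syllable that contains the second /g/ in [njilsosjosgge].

Nuclei (vowels): i, o, o, e → 4 syllables.
Between /i/ (V1) and /o/ (V2): /ls/ — longest licit onset from the right is /s/, leaving /l/ as coda.
Between /o/ (V2) and /o/ (V3): /sj/ is a licit onset in full, so it all attaches to the next syllable.
Between /o/ (V3) and /e/ (V4): /sgg/ — longest licit onset from the right is /g/, leaving /sg/ as coda.
Syllabification: njil.so.sjosg.ge.
The second /g/ is in the onset of syllable 4 (/ge/).

4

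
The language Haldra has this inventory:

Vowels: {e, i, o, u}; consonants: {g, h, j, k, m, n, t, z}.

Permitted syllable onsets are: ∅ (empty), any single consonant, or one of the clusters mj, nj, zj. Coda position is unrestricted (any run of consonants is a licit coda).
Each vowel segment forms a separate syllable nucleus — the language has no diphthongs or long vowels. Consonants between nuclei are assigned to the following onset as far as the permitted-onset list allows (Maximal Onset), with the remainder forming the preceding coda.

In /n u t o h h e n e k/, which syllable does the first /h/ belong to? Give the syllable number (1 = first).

2

Nuclei (vowels): u, o, e, e → 4 syllables.
/u…o/ gap (V1→V2): /t/ is a single consonant, so it becomes the next onset.
/o…e/ gap (V2→V3): /hh/; trying suffixes from longest down, /h/ is the first permitted one, so coda /h/ | onset /h/.
/e…e/ gap (V3→V4): just /n/ — single C goes to the following onset.
Syllabification: nu.toh.he.nek.
The first /h/ is in the coda of syllable 2 (/toh/).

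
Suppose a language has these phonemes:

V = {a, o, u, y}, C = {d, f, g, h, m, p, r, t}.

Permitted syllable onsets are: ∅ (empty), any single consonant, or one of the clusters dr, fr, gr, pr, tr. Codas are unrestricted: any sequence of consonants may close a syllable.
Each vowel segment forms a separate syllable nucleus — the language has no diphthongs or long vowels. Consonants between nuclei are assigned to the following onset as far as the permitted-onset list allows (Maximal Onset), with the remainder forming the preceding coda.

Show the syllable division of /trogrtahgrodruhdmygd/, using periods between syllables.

trogr.tah.gro.druhd.mygd

Nuclei (vowels): o, a, o, u, y → 5 syllables.
σ1/σ2 boundary: /grt/ splits as /gr/ + /t/ (/t/ is the longest suffix that is a licit onset).
σ2/σ3 boundary: cluster /hgr/ — the longest permitted-onset suffix is /gr/; onset = /gr/, preceding coda = /h/.
σ3/σ4 boundary: /dr/ — entire cluster is a permitted onset → onset /dr/, coda ∅.
σ4/σ5 boundary: /hdm/ splits as /hd/ + /m/ (/m/ is the longest suffix that is a licit onset).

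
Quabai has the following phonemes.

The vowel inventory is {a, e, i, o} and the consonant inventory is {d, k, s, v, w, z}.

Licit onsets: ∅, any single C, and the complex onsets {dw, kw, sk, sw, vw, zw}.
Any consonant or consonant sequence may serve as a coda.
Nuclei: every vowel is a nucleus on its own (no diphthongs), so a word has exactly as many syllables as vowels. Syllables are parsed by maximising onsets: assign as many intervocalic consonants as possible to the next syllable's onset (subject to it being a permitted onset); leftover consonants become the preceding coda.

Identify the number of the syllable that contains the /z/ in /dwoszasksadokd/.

Vowels present: o, a, a, o; each is a nucleus, giving 4 syllables.
σ1/σ2 boundary: /sz/ — longest licit onset from the right is /z/, leaving /s/ as coda.
σ2/σ3 boundary: /sks/; trying suffixes from longest down, /s/ is the first permitted one, so coda /sk/ | onset /s/.
σ3/σ4 boundary: /d/ is a single consonant, so it becomes the next onset.
Result: dwos.zask.sa.dokd.
The /z/ is in the onset of syllable 2 (/zask/).

2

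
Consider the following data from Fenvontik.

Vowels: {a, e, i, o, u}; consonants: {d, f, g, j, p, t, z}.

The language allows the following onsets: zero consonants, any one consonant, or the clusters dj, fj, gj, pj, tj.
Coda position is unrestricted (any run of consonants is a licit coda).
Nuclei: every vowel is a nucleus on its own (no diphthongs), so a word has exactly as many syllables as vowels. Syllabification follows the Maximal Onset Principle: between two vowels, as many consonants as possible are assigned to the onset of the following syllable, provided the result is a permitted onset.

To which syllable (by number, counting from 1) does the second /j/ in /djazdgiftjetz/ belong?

3

Nuclei (vowels): a, i, e → 3 syllables.
V1 /a/ – V2 /i/: /zdg/; trying suffixes from longest down, /g/ is the first permitted one, so coda /zd/ | onset /g/.
V2 /i/ – V3 /e/: /ftj/; trying suffixes from longest down, /tj/ is the first permitted one, so coda /f/ | onset /tj/.
Syllabification: djazd.gif.tjetz.
The second /j/ is in the onset of syllable 3 (/tjetz/).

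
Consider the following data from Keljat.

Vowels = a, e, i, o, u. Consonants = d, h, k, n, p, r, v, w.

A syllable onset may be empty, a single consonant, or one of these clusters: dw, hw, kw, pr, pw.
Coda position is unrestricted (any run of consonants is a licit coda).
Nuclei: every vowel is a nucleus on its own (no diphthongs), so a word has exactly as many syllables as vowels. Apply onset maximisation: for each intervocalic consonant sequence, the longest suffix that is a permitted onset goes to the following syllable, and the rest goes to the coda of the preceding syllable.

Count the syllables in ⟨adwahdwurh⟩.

3

The vowels are a, a, u — 3 nuclei, so 3 syllables.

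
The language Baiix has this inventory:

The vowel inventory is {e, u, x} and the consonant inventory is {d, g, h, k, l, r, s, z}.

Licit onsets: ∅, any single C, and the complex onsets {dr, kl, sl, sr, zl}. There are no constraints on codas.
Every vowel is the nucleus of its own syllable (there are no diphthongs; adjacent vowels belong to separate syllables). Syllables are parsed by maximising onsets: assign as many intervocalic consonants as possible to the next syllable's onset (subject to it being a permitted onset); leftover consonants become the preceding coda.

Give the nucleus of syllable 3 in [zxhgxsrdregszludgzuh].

Vowels present: x, x, e, u, u; each is a nucleus, giving 5 syllables.
The third nucleus (vowel 3 from the left) is /e/.

e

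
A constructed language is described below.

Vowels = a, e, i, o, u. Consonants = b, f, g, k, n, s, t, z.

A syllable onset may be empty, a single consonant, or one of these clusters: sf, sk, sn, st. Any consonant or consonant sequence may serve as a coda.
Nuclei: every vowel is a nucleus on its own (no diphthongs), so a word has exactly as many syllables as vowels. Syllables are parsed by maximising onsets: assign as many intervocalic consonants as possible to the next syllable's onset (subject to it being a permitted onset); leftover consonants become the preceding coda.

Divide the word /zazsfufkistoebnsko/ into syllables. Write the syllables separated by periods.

The vowels are a, u, i, o, e, o — 6 nuclei, so 6 syllables.
/a…u/ gap (V1→V2): /zsf/; trying suffixes from longest down, /sf/ is the first permitted one, so coda /z/ | onset /sf/.
/u…i/ gap (V2→V3): cluster /fk/ — the longest permitted-onset suffix is /k/; onset = /k/, preceding coda = /f/.
/i…o/ gap (V3→V4): /st/ is a licit onset in full, so it all attaches to the next syllable.
/o…e/ gap (V4→V5): nothing intervenes; syllable break is V.V.
/e…o/ gap (V5→V6): /bnsk/; trying suffixes from longest down, /sk/ is the first permitted one, so coda /bn/ | onset /sk/.

zaz.sfuf.ki.sto.ebn.sko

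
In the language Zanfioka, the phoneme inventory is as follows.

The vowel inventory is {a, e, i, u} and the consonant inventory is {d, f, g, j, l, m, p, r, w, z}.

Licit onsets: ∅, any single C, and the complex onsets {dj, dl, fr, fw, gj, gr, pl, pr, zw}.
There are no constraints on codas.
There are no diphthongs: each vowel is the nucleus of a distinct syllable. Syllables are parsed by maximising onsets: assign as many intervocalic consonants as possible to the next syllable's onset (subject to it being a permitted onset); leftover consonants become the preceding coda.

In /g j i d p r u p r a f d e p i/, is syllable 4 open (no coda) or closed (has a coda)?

open

The vowels are i, u, a, e, i — 5 nuclei, so 5 syllables.
V1 /i/ – V2 /u/: /dpr/ — longest licit onset from the right is /pr/, leaving /d/ as coda.
V2 /u/ – V3 /a/: /pr/ — entire cluster is a permitted onset → onset /pr/, coda ∅.
V3 /a/ – V4 /e/: /fd/; trying suffixes from longest down, /d/ is the first permitted one, so coda /f/ | onset /d/.
V4 /e/ – V5 /i/: just /p/ — single C goes to the following onset.
Result: gjid.pru.praf.de.pi.
Syllable 4 is /de/; it ends in its nucleus with no coda, so it is open.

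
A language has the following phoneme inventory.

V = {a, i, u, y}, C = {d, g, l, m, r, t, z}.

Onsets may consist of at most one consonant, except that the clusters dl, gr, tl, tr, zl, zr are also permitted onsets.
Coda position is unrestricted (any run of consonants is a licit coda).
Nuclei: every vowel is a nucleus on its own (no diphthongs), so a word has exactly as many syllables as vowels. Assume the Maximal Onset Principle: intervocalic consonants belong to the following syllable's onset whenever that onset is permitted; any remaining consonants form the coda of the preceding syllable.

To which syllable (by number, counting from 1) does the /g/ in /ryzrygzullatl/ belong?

Nuclei (vowels): y, y, u, a → 4 syllables.
V1 /y/ – V2 /y/: cluster /zr/ — /zr/ is itself a permitted onset, so the whole cluster goes right; preceding coda = ∅.
V2 /y/ – V3 /u/: cluster /gz/ — the longest permitted-onset suffix is /z/; onset = /z/, preceding coda = /g/.
V3 /u/ – V4 /a/: cluster /ll/ — the longest permitted-onset suffix is /l/; onset = /l/, preceding coda = /l/.
So the parse is ry.zryg.zul.latl.
The /g/ is in the coda of syllable 2 (/zryg/).

2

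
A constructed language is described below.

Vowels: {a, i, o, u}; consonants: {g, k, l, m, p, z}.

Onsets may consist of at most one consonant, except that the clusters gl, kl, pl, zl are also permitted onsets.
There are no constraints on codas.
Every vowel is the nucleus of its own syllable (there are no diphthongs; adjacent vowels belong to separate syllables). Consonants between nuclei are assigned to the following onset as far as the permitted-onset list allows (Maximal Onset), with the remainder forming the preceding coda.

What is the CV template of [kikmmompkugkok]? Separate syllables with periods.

The vowels are i, o, u, o — 4 nuclei, so 4 syllables.
V1 /i/ – V2 /o/: cluster /kmm/ — the longest permitted-onset suffix is /m/; onset = /m/, preceding coda = /km/.
V2 /o/ – V3 /u/: /mpk/; trying suffixes from longest down, /k/ is the first permitted one, so coda /mp/ | onset /k/.
V3 /u/ – V4 /o/: /gk/; trying suffixes from longest down, /k/ is the first permitted one, so coda /g/ | onset /k/.
So the parse is kikm.momp.kug.kok.
Mapping each syllable to C/V: /kikm/ → CVCC, /momp/ → CVCC, /kug/ → CVC, /kok/ → CVC.

CVCC.CVCC.CVC.CVC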